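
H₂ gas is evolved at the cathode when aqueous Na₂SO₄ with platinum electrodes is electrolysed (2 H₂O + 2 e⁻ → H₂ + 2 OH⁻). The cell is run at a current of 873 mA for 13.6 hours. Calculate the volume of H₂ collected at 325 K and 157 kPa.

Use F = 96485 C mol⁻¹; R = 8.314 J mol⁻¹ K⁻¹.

Q = I·t = 0.8730 A × 48960 s = 42740 C.
n(e⁻) = Q/F = 42740 / 96485 = 0.4430 mol.
2 electrons are transferred per H₂ molecule, so n(H₂) = 0.4430 / 2 = 0.2215 mol.
V = nRT/P = (0.2215 × 8.314 × 325) / (157 × 10³ Pa) = 0.00381 m³ = 3.81 L.

3.81 L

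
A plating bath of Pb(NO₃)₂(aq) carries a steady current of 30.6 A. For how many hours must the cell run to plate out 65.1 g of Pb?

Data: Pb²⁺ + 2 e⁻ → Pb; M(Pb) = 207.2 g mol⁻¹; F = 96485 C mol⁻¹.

n(Pb) = m/M = 65.1 / 207.2 = 0.3142 mol.
Each Pb atom requires 2 electrons, so n(e⁻) = 2 × 0.3142 = 0.6284 mol.
Q = n(e⁻)·F = 0.6284 × 96485 = 60630 C.
t = Q/I = 60630 / 30.60 A = 1981 s = 0.550 h.

0.550 h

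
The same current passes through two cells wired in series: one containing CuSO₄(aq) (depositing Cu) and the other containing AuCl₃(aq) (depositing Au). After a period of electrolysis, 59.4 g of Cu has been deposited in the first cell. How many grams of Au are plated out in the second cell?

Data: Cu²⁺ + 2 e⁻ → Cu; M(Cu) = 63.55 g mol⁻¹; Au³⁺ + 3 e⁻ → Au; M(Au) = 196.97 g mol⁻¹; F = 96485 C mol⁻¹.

123 g

n(Cu) = 59.4 / 63.55 = 0.9347 mol.
Since Cu²⁺ + 2 e⁻ → Cu, n(e⁻) passed = 2 × 0.9347 = 1.869 mol.
Cells in series carry the same charge, so the same 1.869 mol of electrons passes through cell 2.
Au³⁺ + 3 e⁻ → Au, so n(Au) = 1.869 / 3 = 0.6231 mol.
m(Au) = 0.6231 × 196.97 = 123 g.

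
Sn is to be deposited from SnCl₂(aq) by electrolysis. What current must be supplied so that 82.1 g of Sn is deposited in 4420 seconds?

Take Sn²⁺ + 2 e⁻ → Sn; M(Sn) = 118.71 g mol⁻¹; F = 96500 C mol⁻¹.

30.2 A

n(Sn) = 82.1 / 118.71 = 0.6916 mol.
n(e⁻) = 2 × 0.6916 = 1.383 mol.
Q = n(e⁻)·F = 1.383 × 96500 = 133500 C.
I = Q/t = 133500 / 4420.0 s = 30.2 A.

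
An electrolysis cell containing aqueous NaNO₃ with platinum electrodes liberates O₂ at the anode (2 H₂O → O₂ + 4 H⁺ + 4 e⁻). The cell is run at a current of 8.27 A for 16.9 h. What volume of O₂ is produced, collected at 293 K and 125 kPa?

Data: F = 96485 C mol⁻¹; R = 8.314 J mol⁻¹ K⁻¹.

Q = I·t = 8.270 A × 60840 s = 503100 C.
n(e⁻) = Q/F = 503100 / 96485 = 5.215 mol.
4 electrons are transferred per O₂ molecule, so n(O₂) = 5.215 / 4 = 1.304 mol.
V = nRT/P = (1.304 × 8.314 × 293) / (125 × 10³ Pa) = 0.0254 m³ = 25.4 L.

25.4 L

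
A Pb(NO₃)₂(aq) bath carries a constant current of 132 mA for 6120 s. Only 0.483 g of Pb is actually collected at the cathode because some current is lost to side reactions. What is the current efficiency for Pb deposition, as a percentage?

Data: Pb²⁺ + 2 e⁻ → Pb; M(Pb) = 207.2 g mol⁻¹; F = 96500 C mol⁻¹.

Q = I·t = 0.1320 × 6120.0 = 807.8 C; n(e⁻) = 807.8/96500 = 0.008371 mol.
Theoretical n(Pb) = n(e⁻)/2 = 0.004186 mol, i.e. m_theo = 0.004186 × 207.2 = 0.8673 g.
Efficiency = m_actual / m_theo = 0.483 / 0.8673 = 55.7 %.

55.7 %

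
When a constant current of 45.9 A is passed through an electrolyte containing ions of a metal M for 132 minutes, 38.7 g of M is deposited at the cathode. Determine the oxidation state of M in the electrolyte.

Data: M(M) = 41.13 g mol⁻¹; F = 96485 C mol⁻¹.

+4

Q = I·t = 45.90 A × 7920.0 s = 363500 C, so n(e⁻) = 363500/96485 = 3.768 mol.
n(M) deposited = 38.7 / 41.13 = 0.9409 mol.
Electrons per atom = n(e⁻)/n(M) = 3.768 / 0.9409 = 4.00 ≈ 4, so the ion is M⁴⁺.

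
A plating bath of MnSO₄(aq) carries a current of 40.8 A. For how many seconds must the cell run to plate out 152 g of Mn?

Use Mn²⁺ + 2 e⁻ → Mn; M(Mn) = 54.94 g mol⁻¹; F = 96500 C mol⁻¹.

n(Mn) = m/M = 152 / 54.94 = 2.767 mol.
Each Mn atom requires 2 electrons, so n(e⁻) = 2 × 2.767 = 5.533 mol.
Q = n(e⁻)·F = 5.533 × 96500 = 534000 C.
t = Q/I = 534000 / 40.80 A = 13090 s.

13100 s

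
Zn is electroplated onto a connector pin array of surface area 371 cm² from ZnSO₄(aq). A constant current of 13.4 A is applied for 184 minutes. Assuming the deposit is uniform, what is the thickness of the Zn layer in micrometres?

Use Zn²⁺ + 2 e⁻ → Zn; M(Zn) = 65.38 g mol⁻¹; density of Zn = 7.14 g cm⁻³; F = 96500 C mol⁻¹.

189 μm

Q = I·t = 13.40 × 11040 = 147900 C; n(e⁻) = 1.533 mol.
n(Zn) = n(e⁻)/2 = 0.7665 mol, so m = 0.7665 × 65.38 = 50.11 g.
Volume = m/ρ = 50.11 / 7.14 = 7.019 cm³.
Thickness = V/A = 7.019 / 371 = 0.0189 cm = 189 μm.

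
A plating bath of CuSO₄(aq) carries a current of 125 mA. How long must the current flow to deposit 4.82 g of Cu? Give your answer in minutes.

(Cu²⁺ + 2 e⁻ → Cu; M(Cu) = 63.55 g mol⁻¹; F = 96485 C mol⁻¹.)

1950 min

n(Cu) = m/M = 4.82 / 63.55 = 0.07585 mol.
Each Cu atom requires 2 electrons, so n(e⁻) = 2 × 0.07585 = 0.1517 mol.
Q = n(e⁻)·F = 0.1517 × 96485 = 14640 C.
t = Q/I = 14640 / 0.1250 A = 117100 s = 1950 min.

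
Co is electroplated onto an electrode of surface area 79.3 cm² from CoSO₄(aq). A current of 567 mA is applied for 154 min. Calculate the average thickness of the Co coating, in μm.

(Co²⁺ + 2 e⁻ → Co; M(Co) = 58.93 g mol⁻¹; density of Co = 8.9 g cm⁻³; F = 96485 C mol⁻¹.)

Q = I·t = 0.5670 × 9240.0 = 5239 C; n(e⁻) = 0.05430 mol.
n(Co) = n(e⁻)/2 = 0.02715 mol, so m = 0.02715 × 58.93 = 1.600 g.
Volume = m/ρ = 1.600 / 8.9 = 0.1798 cm³.
Thickness = V/A = 0.1798 / 79.3 = 0.00227 cm = 22.7 μm.

22.7 μm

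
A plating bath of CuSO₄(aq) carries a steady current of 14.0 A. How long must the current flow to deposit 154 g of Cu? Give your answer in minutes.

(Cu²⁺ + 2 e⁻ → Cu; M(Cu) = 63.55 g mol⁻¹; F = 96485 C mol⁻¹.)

557 min

n(Cu) = m/M = 154 / 63.55 = 2.423 mol.
Each Cu atom requires 2 electrons, so n(e⁻) = 2 × 2.423 = 4.847 mol.
Q = n(e⁻)·F = 4.847 × 96485 = 467600 C.
t = Q/I = 467600 / 14.00 A = 33400 s = 557 min.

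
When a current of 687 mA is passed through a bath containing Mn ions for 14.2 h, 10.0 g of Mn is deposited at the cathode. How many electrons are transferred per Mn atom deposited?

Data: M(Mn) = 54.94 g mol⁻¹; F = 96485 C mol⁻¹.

2

Q = I·t = 0.6870 A × 51120 s = 35120 C, so n(e⁻) = 35120/96485 = 0.3640 mol.
n(Mn) deposited = 10.0 / 54.94 = 0.1820 mol.
Electrons per atom = n(e⁻)/n(Mn) = 0.3640 / 0.1820 = 2.00 ≈ 2, so the ion is Mn²⁺.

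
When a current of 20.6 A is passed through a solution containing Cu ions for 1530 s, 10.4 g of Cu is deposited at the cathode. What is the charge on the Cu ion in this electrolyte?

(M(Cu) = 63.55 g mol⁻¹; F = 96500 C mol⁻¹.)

Q = I·t = 20.60 A × 1530.0 s = 31520 C, so n(e⁻) = 31520/96500 = 0.3266 mol.
n(Cu) deposited = 10.4 / 63.55 = 0.1637 mol.
Electrons per atom = n(e⁻)/n(Cu) = 0.3266 / 0.1637 = 2.00 ≈ 2, so the ion is Cu²⁺.

+2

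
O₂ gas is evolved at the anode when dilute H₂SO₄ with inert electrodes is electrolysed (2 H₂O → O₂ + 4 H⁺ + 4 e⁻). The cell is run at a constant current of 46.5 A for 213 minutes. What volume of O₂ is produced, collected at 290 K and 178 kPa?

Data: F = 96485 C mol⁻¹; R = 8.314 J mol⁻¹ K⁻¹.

20.9 L

Q = I·t = 46.50 A × 12780 s = 594300 C.
n(e⁻) = Q/F = 594300 / 96485 = 6.159 mol.
4 electrons are transferred per O₂ molecule, so n(O₂) = 6.159 / 4 = 1.540 mol.
V = nRT/P = (1.540 × 8.314 × 290) / (178 × 10³ Pa) = 0.0209 m³ = 20.9 L.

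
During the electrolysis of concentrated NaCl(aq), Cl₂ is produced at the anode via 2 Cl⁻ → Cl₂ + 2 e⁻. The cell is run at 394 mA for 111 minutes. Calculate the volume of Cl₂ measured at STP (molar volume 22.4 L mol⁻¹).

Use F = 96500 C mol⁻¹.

0.305 L

Q = I·t = 0.3940 A × 6660.0 s = 2624 C.
n(e⁻) = Q/F = 2624 / 96500 = 0.02719 mol.
2 electrons are transferred per Cl₂ molecule, so n(Cl₂) = 0.02719 / 2 = 0.01360 mol.
V = n × V_m = 0.01360 × 22.4 = 0.305 L.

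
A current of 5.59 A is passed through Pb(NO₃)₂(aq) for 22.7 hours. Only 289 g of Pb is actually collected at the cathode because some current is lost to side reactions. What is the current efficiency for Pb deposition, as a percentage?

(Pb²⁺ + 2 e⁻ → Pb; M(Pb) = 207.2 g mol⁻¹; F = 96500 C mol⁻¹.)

Q = I·t = 5.590 × 81720 = 456800 C; n(e⁻) = 456800/96500 = 4.734 mol.
Theoretical n(Pb) = n(e⁻)/2 = 2.367 mol, i.e. m_theo = 2.367 × 207.2 = 490.4 g.
Efficiency = m_actual / m_theo = 289 / 490.4 = 58.9 %.

58.9 %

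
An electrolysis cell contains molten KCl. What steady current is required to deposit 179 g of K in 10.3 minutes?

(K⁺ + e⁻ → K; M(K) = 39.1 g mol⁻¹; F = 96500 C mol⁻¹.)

715 A

n(K) = 179 / 39.1 = 4.578 mol.
n(e⁻) = 1 × 4.578 = 4.578 mol.
Q = n(e⁻)·F = 4.578 × 96500 = 441800 C.
I = Q/t = 441800 / 618.00 s = 715 A.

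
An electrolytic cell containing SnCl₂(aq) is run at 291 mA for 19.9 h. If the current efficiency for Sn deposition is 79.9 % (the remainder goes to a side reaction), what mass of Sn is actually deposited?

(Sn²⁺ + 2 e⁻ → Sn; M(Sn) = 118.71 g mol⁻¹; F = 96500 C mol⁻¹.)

Q = I·t = 0.2910 × 71640 = 20850 C.
n(e⁻) = 20850/96500 = 0.2160 mol; theoretically n(Sn) = 0.2160/2 = 0.1080 mol, m_theo = 12.82 g.
At 79.9 % efficiency, m_actual = 0.799 × 12.82 = 10.2 g.

10.2 g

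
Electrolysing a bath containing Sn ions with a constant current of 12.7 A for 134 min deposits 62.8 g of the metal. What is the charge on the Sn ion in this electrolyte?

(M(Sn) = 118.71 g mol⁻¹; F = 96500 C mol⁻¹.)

+2

Q = I·t = 12.70 A × 8040.0 s = 102100 C, so n(e⁻) = 102100/96500 = 1.058 mol.
n(Sn) deposited = 62.8 / 118.71 = 0.5290 mol.
Electrons per atom = n(e⁻)/n(Sn) = 1.058 / 0.5290 = 2.00 ≈ 2, so the ion is Sn²⁺.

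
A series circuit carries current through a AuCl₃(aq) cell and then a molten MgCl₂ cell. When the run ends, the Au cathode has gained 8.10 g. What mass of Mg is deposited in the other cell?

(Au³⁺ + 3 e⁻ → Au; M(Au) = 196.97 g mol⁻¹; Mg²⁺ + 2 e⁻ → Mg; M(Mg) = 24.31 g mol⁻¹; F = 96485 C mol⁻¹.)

n(Au) = 8.10 / 196.97 = 0.04112 mol.
Since Au³⁺ + 3 e⁻ → Au, n(e⁻) passed = 3 × 0.04112 = 0.1234 mol.
Cells in series carry the same charge, so the same 0.1234 mol of electrons passes through cell 2.
Mg²⁺ + 2 e⁻ → Mg, so n(Mg) = 0.1234 / 2 = 0.06168 mol.
m(Mg) = 0.06168 × 24.31 = 1.50 g.

1.50 g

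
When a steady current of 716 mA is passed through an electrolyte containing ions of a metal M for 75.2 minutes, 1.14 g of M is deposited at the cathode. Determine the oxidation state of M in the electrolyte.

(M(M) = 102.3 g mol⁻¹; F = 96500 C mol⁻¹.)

+3

Q = I·t = 0.7160 A × 4512.0 s = 3231 C, so n(e⁻) = 3231/96500 = 0.03348 mol.
n(M) deposited = 1.14 / 102.3 = 0.01114 mol.
Electrons per atom = n(e⁻)/n(M) = 0.03348 / 0.01114 = 3.00 ≈ 3, so the ion is M³⁺.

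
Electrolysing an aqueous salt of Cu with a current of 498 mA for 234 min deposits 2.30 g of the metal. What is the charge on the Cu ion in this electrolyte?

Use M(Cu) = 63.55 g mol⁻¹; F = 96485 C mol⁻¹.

Q = I·t = 0.4980 A × 14040 s = 6992 C, so n(e⁻) = 6992/96485 = 0.07247 mol.
n(Cu) deposited = 2.30 / 63.55 = 0.03619 mol.
Electrons per atom = n(e⁻)/n(Cu) = 0.07247 / 0.03619 = 2.00 ≈ 2, so the ion is Cu²⁺.

+2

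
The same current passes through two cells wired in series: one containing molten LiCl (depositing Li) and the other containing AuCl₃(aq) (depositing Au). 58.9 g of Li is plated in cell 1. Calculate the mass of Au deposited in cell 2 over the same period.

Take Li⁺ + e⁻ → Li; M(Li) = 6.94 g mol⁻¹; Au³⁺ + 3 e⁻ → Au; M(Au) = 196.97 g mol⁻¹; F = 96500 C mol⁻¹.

n(Li) = 58.9 / 6.94 = 8.487 mol.
Since Li⁺ + e⁻ → Li, n(e⁻) passed = 1 × 8.487 = 8.487 mol.
Cells in series carry the same charge, so the same 8.487 mol of electrons passes through cell 2.
Au³⁺ + 3 e⁻ → Au, so n(Au) = 8.487 / 3 = 2.829 mol.
m(Au) = 2.829 × 196.97 = 557 g.

557 g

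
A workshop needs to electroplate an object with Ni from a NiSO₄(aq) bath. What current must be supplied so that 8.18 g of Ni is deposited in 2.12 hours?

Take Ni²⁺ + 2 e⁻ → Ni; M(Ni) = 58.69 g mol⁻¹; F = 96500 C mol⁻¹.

n(Ni) = 8.18 / 58.69 = 0.1394 mol.
n(e⁻) = 2 × 0.1394 = 0.2788 mol.
Q = n(e⁻)·F = 0.2788 × 96500 = 26900 C.
I = Q/t = 26900 / 7632.0 s = 3.52 A.

3.52 A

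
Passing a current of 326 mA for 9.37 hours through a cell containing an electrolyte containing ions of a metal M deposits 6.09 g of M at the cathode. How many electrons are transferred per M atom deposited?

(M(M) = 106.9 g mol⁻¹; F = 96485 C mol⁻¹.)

Q = I·t = 0.3260 A × 33732 s = 11000 C, so n(e⁻) = 11000/96485 = 0.1140 mol.
n(M) deposited = 6.09 / 106.9 = 0.05697 mol.
Electrons per atom = n(e⁻)/n(M) = 0.1140 / 0.05697 = 2.00 ≈ 2, so the ion is M²⁺.

2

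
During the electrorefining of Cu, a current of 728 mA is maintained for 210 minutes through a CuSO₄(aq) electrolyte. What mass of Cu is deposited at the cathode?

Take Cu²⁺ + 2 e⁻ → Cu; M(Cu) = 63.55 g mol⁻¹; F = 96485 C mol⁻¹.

3.02 g

Q = I·t = 0.7280 A × 12600 s = 9173 C.
n(e⁻) = Q/F = 9173 / 96485 = 0.09507 mol.
Cu²⁺ + 2 e⁻ → Cu, so n(Cu) = n(e⁻)/2 = 0.04753 mol.
m = n·M = 0.04753 × 63.55 = 3.02 g.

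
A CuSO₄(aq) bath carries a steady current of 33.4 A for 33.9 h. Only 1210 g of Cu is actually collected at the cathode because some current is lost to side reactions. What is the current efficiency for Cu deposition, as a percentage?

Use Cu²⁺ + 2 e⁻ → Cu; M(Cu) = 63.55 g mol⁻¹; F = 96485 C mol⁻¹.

90.1 %

Q = I·t = 33.40 × 122040 = 4076000 C; n(e⁻) = 4076000/96485 = 42.25 mol.
Theoretical n(Cu) = n(e⁻)/2 = 21.12 mol, i.e. m_theo = 21.12 × 63.55 = 1342 g.
Efficiency = m_actual / m_theo = 1210 / 1342 = 90.1 %.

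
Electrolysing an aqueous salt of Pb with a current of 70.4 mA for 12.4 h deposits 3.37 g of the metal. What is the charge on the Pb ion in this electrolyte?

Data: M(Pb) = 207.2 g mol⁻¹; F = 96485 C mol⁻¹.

+2

Q = I·t = 0.07040 A × 44640 s = 3143 C, so n(e⁻) = 3143/96485 = 0.03257 mol.
n(Pb) deposited = 3.37 / 207.2 = 0.01626 mol.
Electrons per atom = n(e⁻)/n(Pb) = 0.03257 / 0.01626 = 2.00 ≈ 2, so the ion is Pb²⁺.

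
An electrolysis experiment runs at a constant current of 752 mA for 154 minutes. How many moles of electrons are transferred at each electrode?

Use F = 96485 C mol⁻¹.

Q = I·t = 0.7520 A × 9240.0 s = 6948 C.
n(e⁻) = Q/F = 6948 / 96485 = 0.0720 mol.

0.0720 mol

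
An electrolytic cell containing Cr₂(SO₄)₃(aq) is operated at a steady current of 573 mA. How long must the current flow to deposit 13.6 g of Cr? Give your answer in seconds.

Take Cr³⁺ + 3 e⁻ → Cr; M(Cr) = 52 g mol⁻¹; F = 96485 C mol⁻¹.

n(Cr) = m/M = 13.6 / 52 = 0.2615 mol.
Each Cr atom requires 3 electrons, so n(e⁻) = 3 × 0.2615 = 0.7846 mol.
Q = n(e⁻)·F = 0.7846 × 96485 = 75700 C.
t = Q/I = 75700 / 0.5730 A = 132100 s.

1.32 × 10⁵ s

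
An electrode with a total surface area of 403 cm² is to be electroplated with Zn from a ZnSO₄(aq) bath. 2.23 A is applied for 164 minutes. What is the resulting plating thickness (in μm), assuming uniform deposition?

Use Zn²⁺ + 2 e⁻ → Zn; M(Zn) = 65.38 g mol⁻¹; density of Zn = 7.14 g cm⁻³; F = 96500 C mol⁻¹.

Q = I·t = 2.230 × 9840.0 = 21940 C; n(e⁻) = 0.2274 mol.
n(Zn) = n(e⁻)/2 = 0.1137 mol, so m = 0.1137 × 65.38 = 7.433 g.
Volume = m/ρ = 7.433 / 7.14 = 1.041 cm³.
Thickness = V/A = 1.041 / 403 = 0.00258 cm = 25.8 μm.

25.8 μm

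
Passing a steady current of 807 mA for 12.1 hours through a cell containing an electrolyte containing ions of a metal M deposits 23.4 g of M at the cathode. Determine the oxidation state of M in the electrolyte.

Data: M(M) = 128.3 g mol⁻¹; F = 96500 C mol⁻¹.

Q = I·t = 0.8070 A × 43560 s = 35150 C, so n(e⁻) = 35150/96500 = 0.3643 mol.
n(M) deposited = 23.4 / 128.3 = 0.1824 mol.
Electrons per atom = n(e⁻)/n(M) = 0.3643 / 0.1824 = 2.00 ≈ 2, so the ion is M²⁺.

+2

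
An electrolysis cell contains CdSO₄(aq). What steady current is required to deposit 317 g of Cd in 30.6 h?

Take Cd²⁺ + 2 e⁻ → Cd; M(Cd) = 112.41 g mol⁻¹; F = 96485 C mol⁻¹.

n(Cd) = 317 / 112.41 = 2.820 mol.
n(e⁻) = 2 × 2.820 = 5.640 mol.
Q = n(e⁻)·F = 5.640 × 96485 = 544200 C.
I = Q/t = 544200 / 110160 s = 4.94 A.

4.94 A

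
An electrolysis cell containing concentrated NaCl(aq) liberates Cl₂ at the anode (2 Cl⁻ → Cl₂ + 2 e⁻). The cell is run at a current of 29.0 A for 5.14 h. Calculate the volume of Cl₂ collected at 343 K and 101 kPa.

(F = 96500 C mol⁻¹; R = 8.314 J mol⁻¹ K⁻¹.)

78.5 L

Q = I·t = 29.00 A × 18504 s = 536600 C.
n(e⁻) = Q/F = 536600 / 96500 = 5.561 mol.
2 electrons are transferred per Cl₂ molecule, so n(Cl₂) = 5.561 / 2 = 2.780 mol.
V = nRT/P = (2.780 × 8.314 × 343) / (101 × 10³ Pa) = 0.0785 m³ = 78.5 L.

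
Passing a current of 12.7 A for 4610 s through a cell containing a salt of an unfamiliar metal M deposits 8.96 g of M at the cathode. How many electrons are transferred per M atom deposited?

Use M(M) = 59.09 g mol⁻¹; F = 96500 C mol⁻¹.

4

Q = I·t = 12.70 A × 4610.0 s = 58550 C, so n(e⁻) = 58550/96500 = 0.6067 mol.
n(M) deposited = 8.96 / 59.09 = 0.1516 mol.
Electrons per atom = n(e⁻)/n(M) = 0.6067 / 0.1516 = 4.00 ≈ 4, so the ion is M⁴⁺.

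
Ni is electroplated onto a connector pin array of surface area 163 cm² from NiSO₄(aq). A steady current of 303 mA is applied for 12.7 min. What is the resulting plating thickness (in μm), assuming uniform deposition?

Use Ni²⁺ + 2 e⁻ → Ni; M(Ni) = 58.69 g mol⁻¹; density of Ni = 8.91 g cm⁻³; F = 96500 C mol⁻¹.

0.483 μm

Q = I·t = 0.3030 × 762.00 = 230.9 C; n(e⁻) = 0.002393 mol.
n(Ni) = n(e⁻)/2 = 0.001196 mol, so m = 0.001196 × 58.69 = 0.07021 g.
Volume = m/ρ = 0.07021 / 8.91 = 0.007880 cm³.
Thickness = V/A = 0.007880 / 163 = 4.83 × 10⁻⁵ cm = 0.483 μm.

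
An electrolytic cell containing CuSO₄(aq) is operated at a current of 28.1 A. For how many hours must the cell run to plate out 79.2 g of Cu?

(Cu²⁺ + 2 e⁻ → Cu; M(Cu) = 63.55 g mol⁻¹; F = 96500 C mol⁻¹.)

n(Cu) = m/M = 79.2 / 63.55 = 1.246 mol.
Each Cu atom requires 2 electrons, so n(e⁻) = 2 × 1.246 = 2.493 mol.
Q = n(e⁻)·F = 2.493 × 96500 = 240500 C.
t = Q/I = 240500 / 28.10 A = 8560 s = 2.38 h.

2.38 h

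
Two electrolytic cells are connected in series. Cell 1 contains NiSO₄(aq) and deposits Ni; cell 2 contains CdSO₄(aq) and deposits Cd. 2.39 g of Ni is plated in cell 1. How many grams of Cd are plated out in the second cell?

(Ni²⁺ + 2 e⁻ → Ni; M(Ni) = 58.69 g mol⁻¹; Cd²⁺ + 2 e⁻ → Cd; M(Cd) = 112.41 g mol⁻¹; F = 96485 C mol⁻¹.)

4.58 g

n(Ni) = 2.39 / 58.69 = 0.04072 mol.
Since Ni²⁺ + 2 e⁻ → Ni, n(e⁻) passed = 2 × 0.04072 = 0.08144 mol.
Cells in series carry the same charge, so the same 0.08144 mol of electrons passes through cell 2.
Cd²⁺ + 2 e⁻ → Cd, so n(Cd) = 0.08144 / 2 = 0.04072 mol.
m(Cd) = 0.04072 × 112.41 = 4.58 g.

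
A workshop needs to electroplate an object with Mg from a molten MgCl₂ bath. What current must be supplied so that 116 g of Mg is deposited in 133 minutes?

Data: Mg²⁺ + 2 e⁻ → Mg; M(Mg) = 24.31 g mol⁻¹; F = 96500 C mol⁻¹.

115 A

n(Mg) = 116 / 24.31 = 4.772 mol.
n(e⁻) = 2 × 4.772 = 9.543 mol.
Q = n(e⁻)·F = 9.543 × 96500 = 920900 C.
I = Q/t = 920900 / 7980.0 s = 115 A.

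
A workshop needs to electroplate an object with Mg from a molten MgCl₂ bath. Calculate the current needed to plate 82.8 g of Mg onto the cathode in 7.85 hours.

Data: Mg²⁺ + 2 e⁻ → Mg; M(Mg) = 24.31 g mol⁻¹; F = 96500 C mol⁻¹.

23.3 A

n(Mg) = 82.8 / 24.31 = 3.406 mol.
n(e⁻) = 2 × 3.406 = 6.812 mol.
Q = n(e⁻)·F = 6.812 × 96500 = 657400 C.
I = Q/t = 657400 / 28260 s = 23.3 A.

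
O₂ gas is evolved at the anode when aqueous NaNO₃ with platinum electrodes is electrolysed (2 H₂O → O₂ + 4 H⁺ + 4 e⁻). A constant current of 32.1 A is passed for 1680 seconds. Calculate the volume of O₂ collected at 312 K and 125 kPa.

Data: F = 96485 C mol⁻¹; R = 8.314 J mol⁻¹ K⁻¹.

2.90 L

Q = I·t = 32.10 A × 1680.0 s = 53930 C.
n(e⁻) = Q/F = 53930 / 96485 = 0.5589 mol.
4 electrons are transferred per O₂ molecule, so n(O₂) = 0.5589 / 4 = 0.1397 mol.
V = nRT/P = (0.1397 × 8.314 × 312) / (125 × 10³ Pa) = 0.00290 m³ = 2.90 L.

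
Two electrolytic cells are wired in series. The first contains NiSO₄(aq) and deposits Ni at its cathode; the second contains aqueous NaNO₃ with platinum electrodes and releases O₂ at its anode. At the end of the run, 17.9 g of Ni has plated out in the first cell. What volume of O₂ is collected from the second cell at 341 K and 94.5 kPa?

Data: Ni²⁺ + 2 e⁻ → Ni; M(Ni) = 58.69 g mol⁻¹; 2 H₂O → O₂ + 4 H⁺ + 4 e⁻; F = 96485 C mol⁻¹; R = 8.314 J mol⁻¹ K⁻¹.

n(Ni) = 17.9 / 58.69 = 0.3050 mol, so n(e⁻) = 2 × 0.3050 = 0.6100 mol.
The cells are in series, so the same 0.6100 mol of electrons passes through the second cell.
2 H₂O → O₂ + 4 H⁺ + 4 e⁻ — 4 mol e⁻ per mol O₂, so n(O₂) = 0.6100/4 = 0.1525 mol.
V = nRT/P = (0.1525 × 8.314 × 341) / (94.5 × 10³) = 0.00458 m³ = 4.58 L.

4.58 L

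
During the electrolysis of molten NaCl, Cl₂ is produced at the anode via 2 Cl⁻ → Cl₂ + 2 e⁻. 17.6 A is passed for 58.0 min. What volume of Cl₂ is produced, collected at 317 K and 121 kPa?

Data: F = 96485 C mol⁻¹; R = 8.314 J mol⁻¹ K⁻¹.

6.91 L

Q = I·t = 17.60 A × 3480.0 s = 61250 C.
n(e⁻) = Q/F = 61250 / 96485 = 0.6348 mol.
2 electrons are transferred per Cl₂ molecule, so n(Cl₂) = 0.6348 / 2 = 0.3174 mol.
V = nRT/P = (0.3174 × 8.314 × 317) / (121 × 10³ Pa) = 0.00691 m³ = 6.91 L.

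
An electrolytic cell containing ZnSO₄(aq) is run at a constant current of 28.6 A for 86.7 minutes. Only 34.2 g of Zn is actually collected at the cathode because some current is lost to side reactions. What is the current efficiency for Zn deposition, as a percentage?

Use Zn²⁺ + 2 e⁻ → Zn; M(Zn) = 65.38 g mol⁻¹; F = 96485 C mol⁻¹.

Q = I·t = 28.60 × 5202.0 = 148800 C; n(e⁻) = 148800/96485 = 1.542 mol.
Theoretical n(Zn) = n(e⁻)/2 = 0.7710 mol, i.e. m_theo = 0.7710 × 65.38 = 50.41 g.
Efficiency = m_actual / m_theo = 34.2 / 50.41 = 67.8 %.

67.8 %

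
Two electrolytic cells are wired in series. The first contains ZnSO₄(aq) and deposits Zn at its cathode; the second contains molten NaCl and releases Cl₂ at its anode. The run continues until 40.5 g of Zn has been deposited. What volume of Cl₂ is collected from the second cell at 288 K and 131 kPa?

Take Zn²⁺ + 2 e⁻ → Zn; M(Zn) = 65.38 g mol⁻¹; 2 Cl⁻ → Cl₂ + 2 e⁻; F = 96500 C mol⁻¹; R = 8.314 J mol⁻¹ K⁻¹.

11.3 L

n(Zn) = 40.5 / 65.38 = 0.6195 mol, so n(e⁻) = 2 × 0.6195 = 1.239 mol.
The cells are in series, so the same 1.239 mol of electrons passes through the second cell.
2 Cl⁻ → Cl₂ + 2 e⁻ — 2 mol e⁻ per mol Cl₂, so n(Cl₂) = 1.239/2 = 0.6195 mol.
V = nRT/P = (0.6195 × 8.314 × 288) / (131 × 10³) = 0.0113 m³ = 11.3 L.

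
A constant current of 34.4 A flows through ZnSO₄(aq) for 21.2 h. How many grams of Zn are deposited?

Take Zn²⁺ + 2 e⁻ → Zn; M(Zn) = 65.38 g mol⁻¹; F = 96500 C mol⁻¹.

Q = I·t = 34.40 A × 76320 s = 2625000 C.
n(e⁻) = Q/F = 2625000 / 96500 = 27.21 mol.
Zn²⁺ + 2 e⁻ → Zn, so n(Zn) = n(e⁻)/2 = 13.60 mol.
m = n·M = 13.60 × 65.38 = 889 g.

889 g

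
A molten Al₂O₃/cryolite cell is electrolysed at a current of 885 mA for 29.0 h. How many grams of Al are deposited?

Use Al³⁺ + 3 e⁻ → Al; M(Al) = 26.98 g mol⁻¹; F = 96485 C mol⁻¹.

Q = I·t = 0.8850 A × 104400 s = 92390 C.
n(e⁻) = Q/F = 92390 / 96485 = 0.9576 mol.
Al³⁺ + 3 e⁻ → Al, so n(Al) = n(e⁻)/3 = 0.3192 mol.
m = n·M = 0.3192 × 26.98 = 8.61 g.

8.61 g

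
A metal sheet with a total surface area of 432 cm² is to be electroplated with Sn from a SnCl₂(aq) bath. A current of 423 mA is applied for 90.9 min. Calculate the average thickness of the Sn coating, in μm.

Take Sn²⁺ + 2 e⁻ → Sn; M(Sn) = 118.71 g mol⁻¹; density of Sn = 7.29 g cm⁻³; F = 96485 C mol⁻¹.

4.51 μm

Q = I·t = 0.4230 × 5454.0 = 2307 C; n(e⁻) = 0.02391 mol.
n(Sn) = n(e⁻)/2 = 0.01196 mol, so m = 0.01196 × 118.71 = 1.419 g.
Volume = m/ρ = 1.419 / 7.29 = 0.1947 cm³.
Thickness = V/A = 0.1947 / 432 = 4.51 × 10⁻⁴ cm = 4.51 μm.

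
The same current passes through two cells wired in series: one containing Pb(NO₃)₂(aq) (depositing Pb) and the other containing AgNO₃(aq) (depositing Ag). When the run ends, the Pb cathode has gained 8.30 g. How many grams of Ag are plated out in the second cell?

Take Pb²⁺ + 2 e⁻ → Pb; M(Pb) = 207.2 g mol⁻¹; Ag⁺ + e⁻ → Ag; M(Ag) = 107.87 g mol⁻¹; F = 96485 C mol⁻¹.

8.64 g

n(Pb) = 8.30 / 207.2 = 0.04006 mol.
Since Pb²⁺ + 2 e⁻ → Pb, n(e⁻) passed = 2 × 0.04006 = 0.08012 mol.
Cells in series carry the same charge, so the same 0.08012 mol of electrons passes through cell 2.
Ag⁺ + e⁻ → Ag, so n(Ag) = 0.08012 / 1 = 0.08012 mol.
m(Ag) = 0.08012 × 107.87 = 8.64 g.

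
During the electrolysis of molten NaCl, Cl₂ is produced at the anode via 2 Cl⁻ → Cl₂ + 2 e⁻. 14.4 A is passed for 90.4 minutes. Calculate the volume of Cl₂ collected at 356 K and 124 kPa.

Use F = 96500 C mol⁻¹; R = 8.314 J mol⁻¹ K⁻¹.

Q = I·t = 14.40 A × 5424.0 s = 78110 C.
n(e⁻) = Q/F = 78110 / 96500 = 0.8094 mol.
2 electrons are transferred per Cl₂ molecule, so n(Cl₂) = 0.8094 / 2 = 0.4047 mol.
V = nRT/P = (0.4047 × 8.314 × 356) / (124 × 10³ Pa) = 0.00966 m³ = 9.66 L.

9.66 L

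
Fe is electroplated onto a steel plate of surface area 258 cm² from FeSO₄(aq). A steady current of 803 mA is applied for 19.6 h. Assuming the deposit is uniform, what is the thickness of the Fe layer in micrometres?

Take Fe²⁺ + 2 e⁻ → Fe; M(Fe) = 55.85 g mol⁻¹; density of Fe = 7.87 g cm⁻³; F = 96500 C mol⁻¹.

80.8 μm

Q = I·t = 0.8030 × 70560 = 56660 C; n(e⁻) = 0.5871 mol.
n(Fe) = n(e⁻)/2 = 0.2936 mol, so m = 0.2936 × 55.85 = 16.40 g.
Volume = m/ρ = 16.40 / 7.87 = 2.083 cm³.
Thickness = V/A = 2.083 / 258 = 0.00808 cm = 80.8 μm.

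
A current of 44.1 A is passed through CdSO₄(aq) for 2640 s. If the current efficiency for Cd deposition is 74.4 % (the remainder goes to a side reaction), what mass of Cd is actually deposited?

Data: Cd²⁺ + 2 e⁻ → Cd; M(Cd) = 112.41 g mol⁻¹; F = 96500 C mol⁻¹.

Q = I·t = 44.10 × 2640.0 = 116400 C.
n(e⁻) = 116400/96500 = 1.206 mol; theoretically n(Cd) = 1.206/2 = 0.6032 mol, m_theo = 67.81 g.
At 74.4 % efficiency, m_actual = 0.744 × 67.81 = 50.5 g.

50.5 g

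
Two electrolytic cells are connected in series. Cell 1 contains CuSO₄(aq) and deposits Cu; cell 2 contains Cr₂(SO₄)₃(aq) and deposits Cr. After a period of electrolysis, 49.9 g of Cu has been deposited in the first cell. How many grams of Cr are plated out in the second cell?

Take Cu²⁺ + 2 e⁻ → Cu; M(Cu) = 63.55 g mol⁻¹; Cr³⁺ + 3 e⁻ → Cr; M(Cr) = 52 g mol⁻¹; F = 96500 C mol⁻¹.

n(Cu) = 49.9 / 63.55 = 0.7852 mol.
Since Cu²⁺ + 2 e⁻ → Cu, n(e⁻) passed = 2 × 0.7852 = 1.570 mol.
Cells in series carry the same charge, so the same 1.570 mol of electrons passes through cell 2.
Cr³⁺ + 3 e⁻ → Cr, so n(Cr) = 1.570 / 3 = 0.5235 mol.
m(Cr) = 0.5235 × 52 = 27.2 g.

27.2 g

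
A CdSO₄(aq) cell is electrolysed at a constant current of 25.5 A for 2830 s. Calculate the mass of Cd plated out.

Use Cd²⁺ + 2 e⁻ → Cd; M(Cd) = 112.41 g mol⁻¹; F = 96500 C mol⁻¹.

Q = I·t = 25.50 A × 2830.0 s = 72160 C.
n(e⁻) = Q/F = 72160 / 96500 = 0.7478 mol.
Cd²⁺ + 2 e⁻ → Cd, so n(Cd) = n(e⁻)/2 = 0.3739 mol.
m = n·M = 0.3739 × 112.41 = 42.0 g.

42.0 g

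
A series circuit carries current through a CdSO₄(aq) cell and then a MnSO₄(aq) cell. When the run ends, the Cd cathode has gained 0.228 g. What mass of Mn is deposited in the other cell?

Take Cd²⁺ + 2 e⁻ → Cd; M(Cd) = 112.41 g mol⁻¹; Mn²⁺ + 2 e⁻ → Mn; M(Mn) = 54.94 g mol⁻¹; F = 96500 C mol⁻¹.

0.111 g

n(Cd) = 0.228 / 112.41 = 0.002028 mol.
Since Cd²⁺ + 2 e⁻ → Cd, n(e⁻) passed = 2 × 0.002028 = 0.004057 mol.
Cells in series carry the same charge, so the same 0.004057 mol of electrons passes through cell 2.
Mn²⁺ + 2 e⁻ → Mn, so n(Mn) = 0.004057 / 2 = 0.002028 mol.
m(Mn) = 0.002028 × 54.94 = 0.111 g.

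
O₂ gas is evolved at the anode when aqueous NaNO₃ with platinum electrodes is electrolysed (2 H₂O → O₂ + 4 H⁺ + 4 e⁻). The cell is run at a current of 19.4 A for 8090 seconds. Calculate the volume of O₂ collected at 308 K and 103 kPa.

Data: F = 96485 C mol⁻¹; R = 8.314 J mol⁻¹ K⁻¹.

10.1 L

Q = I·t = 19.40 A × 8090.0 s = 156900 C.
n(e⁻) = Q/F = 156900 / 96485 = 1.627 mol.
4 electrons are transferred per O₂ molecule, so n(O₂) = 1.627 / 4 = 0.4067 mol.
V = nRT/P = (0.4067 × 8.314 × 308) / (103 × 10³ Pa) = 0.0101 m³ = 10.1 L.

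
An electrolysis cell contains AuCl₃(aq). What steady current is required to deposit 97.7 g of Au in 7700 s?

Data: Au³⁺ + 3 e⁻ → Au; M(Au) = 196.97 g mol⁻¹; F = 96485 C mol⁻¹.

n(Au) = 97.7 / 196.97 = 0.4960 mol.
n(e⁻) = 3 × 0.4960 = 1.488 mol.
Q = n(e⁻)·F = 1.488 × 96485 = 143600 C.
I = Q/t = 143600 / 7700.0 s = 18.6 A.

18.6 A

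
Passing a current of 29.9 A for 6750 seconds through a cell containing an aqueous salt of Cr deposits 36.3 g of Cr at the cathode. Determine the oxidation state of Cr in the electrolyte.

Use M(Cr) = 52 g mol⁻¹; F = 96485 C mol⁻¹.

+3

Q = I·t = 29.90 A × 6750.0 s = 201800 C, so n(e⁻) = 201800/96485 = 2.092 mol.
n(Cr) deposited = 36.3 / 52 = 0.6981 mol.
Electrons per atom = n(e⁻)/n(Cr) = 2.092 / 0.6981 = 3.00 ≈ 3, so the ion is Cr³⁺.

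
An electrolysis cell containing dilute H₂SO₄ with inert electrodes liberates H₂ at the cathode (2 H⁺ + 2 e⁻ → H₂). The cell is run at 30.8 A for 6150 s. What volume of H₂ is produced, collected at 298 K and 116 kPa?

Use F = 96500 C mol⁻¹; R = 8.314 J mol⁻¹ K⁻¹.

21.0 L

Q = I·t = 30.80 A × 6150.0 s = 189400 C.
n(e⁻) = Q/F = 189400 / 96500 = 1.963 mol.
2 electrons are transferred per H₂ molecule, so n(H₂) = 1.963 / 2 = 0.9815 mol.
V = nRT/P = (0.9815 × 8.314 × 298) / (116 × 10³ Pa) = 0.0210 m³ = 21.0 L.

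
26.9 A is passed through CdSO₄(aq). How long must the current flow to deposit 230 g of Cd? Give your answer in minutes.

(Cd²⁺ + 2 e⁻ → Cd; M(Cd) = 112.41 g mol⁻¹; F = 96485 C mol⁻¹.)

n(Cd) = m/M = 230 / 112.41 = 2.046 mol.
Each Cd atom requires 2 electrons, so n(e⁻) = 2 × 2.046 = 4.092 mol.
Q = n(e⁻)·F = 4.092 × 96485 = 394800 C.
t = Q/I = 394800 / 26.90 A = 14680 s = 245 min.

245 min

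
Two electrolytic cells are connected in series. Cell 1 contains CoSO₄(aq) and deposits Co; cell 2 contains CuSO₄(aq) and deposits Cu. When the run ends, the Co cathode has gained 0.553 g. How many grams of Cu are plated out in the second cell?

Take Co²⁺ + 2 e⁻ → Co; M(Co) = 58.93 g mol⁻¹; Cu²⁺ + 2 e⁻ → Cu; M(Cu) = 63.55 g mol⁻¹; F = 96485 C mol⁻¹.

n(Co) = 0.553 / 58.93 = 0.009384 mol.
Since Co²⁺ + 2 e⁻ → Co, n(e⁻) passed = 2 × 0.009384 = 0.01877 mol.
Cells in series carry the same charge, so the same 0.01877 mol of electrons passes through cell 2.
Cu²⁺ + 2 e⁻ → Cu, so n(Cu) = 0.01877 / 2 = 0.009384 mol.
m(Cu) = 0.009384 × 63.55 = 0.596 g.

0.596 g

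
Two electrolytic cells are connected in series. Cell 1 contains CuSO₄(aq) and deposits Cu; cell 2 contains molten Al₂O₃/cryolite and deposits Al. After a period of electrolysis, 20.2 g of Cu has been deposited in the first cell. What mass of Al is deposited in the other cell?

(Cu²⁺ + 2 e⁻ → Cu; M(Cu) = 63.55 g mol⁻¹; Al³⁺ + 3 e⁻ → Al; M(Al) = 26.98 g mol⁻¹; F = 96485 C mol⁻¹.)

5.72 g

n(Cu) = 20.2 / 63.55 = 0.3179 mol.
Since Cu²⁺ + 2 e⁻ → Cu, n(e⁻) passed = 2 × 0.3179 = 0.6357 mol.
Cells in series carry the same charge, so the same 0.6357 mol of electrons passes through cell 2.
Al³⁺ + 3 e⁻ → Al, so n(Al) = 0.6357 / 3 = 0.2119 mol.
m(Al) = 0.2119 × 26.98 = 5.72 g.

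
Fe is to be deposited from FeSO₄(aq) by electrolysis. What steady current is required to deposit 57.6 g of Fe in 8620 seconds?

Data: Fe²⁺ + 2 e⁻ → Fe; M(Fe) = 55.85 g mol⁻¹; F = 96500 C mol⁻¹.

n(Fe) = 57.6 / 55.85 = 1.031 mol.
n(e⁻) = 2 × 1.031 = 2.063 mol.
Q = n(e⁻)·F = 2.063 × 96500 = 199000 C.
I = Q/t = 199000 / 8620.0 s = 23.1 A.

23.1 A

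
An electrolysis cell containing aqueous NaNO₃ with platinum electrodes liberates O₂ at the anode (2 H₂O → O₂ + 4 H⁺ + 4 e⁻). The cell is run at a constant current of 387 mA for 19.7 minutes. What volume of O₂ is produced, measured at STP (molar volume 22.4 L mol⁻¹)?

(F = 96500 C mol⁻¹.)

0.0265 L

Q = I·t = 0.3870 A × 1182.0 s = 457.4 C.
n(e⁻) = Q/F = 457.4 / 96500 = 0.004740 mol.
4 electrons are transferred per O₂ molecule, so n(O₂) = 0.004740 / 4 = 0.001185 mol.
V = n × V_m = 0.001185 × 22.4 = 0.0265 L.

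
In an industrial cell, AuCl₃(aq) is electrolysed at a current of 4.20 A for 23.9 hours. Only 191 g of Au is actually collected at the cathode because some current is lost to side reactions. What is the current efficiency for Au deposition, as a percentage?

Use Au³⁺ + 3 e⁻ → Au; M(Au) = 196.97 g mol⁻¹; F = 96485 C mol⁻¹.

Q = I·t = 4.200 × 86040 = 361400 C; n(e⁻) = 361400/96485 = 3.745 mol.
Theoretical n(Au) = n(e⁻)/3 = 1.248 mol, i.e. m_theo = 1.248 × 196.97 = 245.9 g.
Efficiency = m_actual / m_theo = 191 / 245.9 = 77.7 %.

77.7 %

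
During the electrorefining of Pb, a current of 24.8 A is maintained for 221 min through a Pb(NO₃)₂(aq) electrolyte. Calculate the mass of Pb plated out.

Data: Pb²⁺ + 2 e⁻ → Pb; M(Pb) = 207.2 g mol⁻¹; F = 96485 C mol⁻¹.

Q = I·t = 24.80 A × 13260 s = 328800 C.
n(e⁻) = Q/F = 328800 / 96485 = 3.408 mol.
Pb²⁺ + 2 e⁻ → Pb, so n(Pb) = n(e⁻)/2 = 1.704 mol.
m = n·M = 1.704 × 207.2 = 353 g.

353 g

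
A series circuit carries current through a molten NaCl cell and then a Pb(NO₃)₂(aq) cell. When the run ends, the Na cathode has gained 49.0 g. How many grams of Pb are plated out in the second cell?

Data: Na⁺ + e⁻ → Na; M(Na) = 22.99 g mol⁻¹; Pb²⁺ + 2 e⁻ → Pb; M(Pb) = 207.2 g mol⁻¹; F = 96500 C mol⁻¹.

221 g

n(Na) = 49.0 / 22.99 = 2.131 mol.
Since Na⁺ + e⁻ → Na, n(e⁻) passed = 1 × 2.131 = 2.131 mol.
Cells in series carry the same charge, so the same 2.131 mol of electrons passes through cell 2.
Pb²⁺ + 2 e⁻ → Pb, so n(Pb) = 2.131 / 2 = 1.066 mol.
m(Pb) = 1.066 × 207.2 = 221 g.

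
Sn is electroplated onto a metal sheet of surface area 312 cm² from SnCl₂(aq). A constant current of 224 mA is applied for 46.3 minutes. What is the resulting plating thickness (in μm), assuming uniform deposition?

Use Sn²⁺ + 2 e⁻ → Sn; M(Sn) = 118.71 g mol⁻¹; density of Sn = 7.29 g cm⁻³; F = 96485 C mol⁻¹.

1.68 μm

Q = I·t = 0.2240 × 2778.0 = 622.3 C; n(e⁻) = 0.006449 mol.
n(Sn) = n(e⁻)/2 = 0.003225 mol, so m = 0.003225 × 118.71 = 0.3828 g.
Volume = m/ρ = 0.3828 / 7.29 = 0.05251 cm³.
Thickness = V/A = 0.05251 / 312 = 1.68 × 10⁻⁴ cm = 1.68 μm.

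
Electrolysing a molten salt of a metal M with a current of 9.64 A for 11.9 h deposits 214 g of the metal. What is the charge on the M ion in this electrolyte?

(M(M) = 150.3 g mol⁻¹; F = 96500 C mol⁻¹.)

Q = I·t = 9.640 A × 42840 s = 413000 C, so n(e⁻) = 413000/96500 = 4.280 mol.
n(M) deposited = 214 / 150.3 = 1.424 mol.
Electrons per atom = n(e⁻)/n(M) = 4.280 / 1.424 = 3.01 ≈ 3, so the ion is M³⁺.

+3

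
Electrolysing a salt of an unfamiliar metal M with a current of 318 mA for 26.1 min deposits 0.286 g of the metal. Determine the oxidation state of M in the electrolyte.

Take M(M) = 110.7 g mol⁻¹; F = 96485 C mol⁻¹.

+2

Q = I·t = 0.3180 A × 1566.0 s = 498.0 C, so n(e⁻) = 498.0/96485 = 0.005161 mol.
n(M) deposited = 0.286 / 110.7 = 0.002584 mol.
Electrons per atom = n(e⁻)/n(M) = 0.005161 / 0.002584 = 2.00 ≈ 2, so the ion is M²⁺.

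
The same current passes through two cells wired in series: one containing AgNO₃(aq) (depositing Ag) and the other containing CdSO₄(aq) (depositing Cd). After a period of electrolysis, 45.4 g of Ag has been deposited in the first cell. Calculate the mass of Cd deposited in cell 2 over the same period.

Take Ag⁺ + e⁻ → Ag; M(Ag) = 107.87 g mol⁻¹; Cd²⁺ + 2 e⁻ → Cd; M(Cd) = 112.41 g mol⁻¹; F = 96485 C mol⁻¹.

23.7 g

n(Ag) = 45.4 / 107.87 = 0.4209 mol.
Since Ag⁺ + e⁻ → Ag, n(e⁻) passed = 1 × 0.4209 = 0.4209 mol.
Cells in series carry the same charge, so the same 0.4209 mol of electrons passes through cell 2.
Cd²⁺ + 2 e⁻ → Cd, so n(Cd) = 0.4209 / 2 = 0.2104 mol.
m(Cd) = 0.2104 × 112.41 = 23.7 g.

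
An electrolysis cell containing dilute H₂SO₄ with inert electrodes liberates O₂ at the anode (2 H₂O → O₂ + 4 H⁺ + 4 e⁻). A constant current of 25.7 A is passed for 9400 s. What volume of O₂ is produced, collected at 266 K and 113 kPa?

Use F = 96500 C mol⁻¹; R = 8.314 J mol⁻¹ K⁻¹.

Q = I·t = 25.70 A × 9400.0 s = 241600 C.
n(e⁻) = Q/F = 241600 / 96500 = 2.503 mol.
4 electrons are transferred per O₂ molecule, so n(O₂) = 2.503 / 4 = 0.6259 mol.
V = nRT/P = (0.6259 × 8.314 × 266) / (113 × 10³ Pa) = 0.0122 m³ = 12.2 L.

12.2 L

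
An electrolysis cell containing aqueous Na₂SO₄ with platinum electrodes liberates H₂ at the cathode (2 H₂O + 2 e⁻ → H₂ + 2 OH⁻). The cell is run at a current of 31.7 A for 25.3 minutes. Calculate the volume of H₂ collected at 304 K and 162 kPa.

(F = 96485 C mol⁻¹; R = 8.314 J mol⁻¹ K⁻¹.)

3.89 L

Q = I·t = 31.70 A × 1518.0 s = 48120 C.
n(e⁻) = Q/F = 48120 / 96485 = 0.4987 mol.
2 electrons are transferred per H₂ molecule, so n(H₂) = 0.4987 / 2 = 0.2494 mol.
V = nRT/P = (0.2494 × 8.314 × 304) / (162 × 10³ Pa) = 0.00389 m³ = 3.89 L.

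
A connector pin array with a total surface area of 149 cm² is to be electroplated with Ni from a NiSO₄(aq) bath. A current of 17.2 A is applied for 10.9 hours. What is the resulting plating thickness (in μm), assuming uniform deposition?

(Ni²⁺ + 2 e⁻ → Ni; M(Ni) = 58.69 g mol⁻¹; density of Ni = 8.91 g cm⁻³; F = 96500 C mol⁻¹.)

1550 μm

Q = I·t = 17.20 × 39240 = 674900 C; n(e⁻) = 6.994 mol.
n(Ni) = n(e⁻)/2 = 3.497 mol, so m = 3.497 × 58.69 = 205.2 g.
Volume = m/ρ = 205.2 / 8.91 = 23.03 cm³.
Thickness = V/A = 23.03 / 149 = 0.155 cm = 1550 μm.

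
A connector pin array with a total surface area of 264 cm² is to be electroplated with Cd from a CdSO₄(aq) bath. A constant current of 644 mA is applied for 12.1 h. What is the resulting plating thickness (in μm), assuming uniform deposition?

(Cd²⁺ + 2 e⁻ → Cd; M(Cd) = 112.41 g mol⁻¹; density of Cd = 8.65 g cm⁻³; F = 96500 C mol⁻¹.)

Q = I·t = 0.6440 × 43560 = 28050 C; n(e⁻) = 0.2907 mol.
n(Cd) = n(e⁻)/2 = 0.1454 mol, so m = 0.1454 × 112.41 = 16.34 g.
Volume = m/ρ = 16.34 / 8.65 = 1.889 cm³.
Thickness = V/A = 1.889 / 264 = 0.00715 cm = 71.5 μm.

71.5 μm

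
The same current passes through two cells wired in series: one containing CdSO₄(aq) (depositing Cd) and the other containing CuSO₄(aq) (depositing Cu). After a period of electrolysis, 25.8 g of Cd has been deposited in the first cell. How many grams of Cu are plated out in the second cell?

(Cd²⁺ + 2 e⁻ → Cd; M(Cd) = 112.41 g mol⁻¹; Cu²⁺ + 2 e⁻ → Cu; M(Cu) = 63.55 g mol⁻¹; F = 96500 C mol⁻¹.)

n(Cd) = 25.8 / 112.41 = 0.2295 mol.
Since Cd²⁺ + 2 e⁻ → Cd, n(e⁻) passed = 2 × 0.2295 = 0.4590 mol.
Cells in series carry the same charge, so the same 0.4590 mol of electrons passes through cell 2.
Cu²⁺ + 2 e⁻ → Cu, so n(Cu) = 0.4590 / 2 = 0.2295 mol.
m(Cu) = 0.2295 × 63.55 = 14.6 g.

14.6 g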